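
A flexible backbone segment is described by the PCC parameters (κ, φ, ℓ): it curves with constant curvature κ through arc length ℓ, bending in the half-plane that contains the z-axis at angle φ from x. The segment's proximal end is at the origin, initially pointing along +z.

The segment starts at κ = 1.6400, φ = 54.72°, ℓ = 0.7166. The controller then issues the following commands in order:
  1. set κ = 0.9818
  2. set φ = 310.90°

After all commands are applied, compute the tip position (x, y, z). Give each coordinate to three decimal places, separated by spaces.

0.158 -0.183 0.659

initial: κ=1.6400, φ=54.72°, ℓ=0.7166
cmd 1: set κ=0.9818 → (κ,φ,ℓ)=(0.9818,54.72°,0.7166) → tip=(0.1397,0.1974,0.6589)
cmd 2: set φ=310.90° → (κ,φ,ℓ)=(0.9818,310.90°,0.7166) → tip=(0.1584,-0.1828,0.6589)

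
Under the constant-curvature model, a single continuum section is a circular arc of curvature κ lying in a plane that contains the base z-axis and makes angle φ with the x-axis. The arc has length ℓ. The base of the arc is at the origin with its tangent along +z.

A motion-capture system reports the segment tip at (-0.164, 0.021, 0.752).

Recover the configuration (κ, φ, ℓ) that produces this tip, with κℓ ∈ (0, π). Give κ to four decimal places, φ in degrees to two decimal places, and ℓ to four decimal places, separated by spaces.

0.5578 172.70 0.7760

ρ = √(x²+y²) = √(-0.164² + 0.021²) = 0.16534
φ = atan2(y, x) mod 360° = atan2(0.021, -0.164) = 172.7031°
|p|² = ρ² + z² = 0.16534² + 0.752² = 0.59284
κ = 2ρ / |p|² = 2×0.16534 / 0.59284 = 0.55779
θ = 2·atan2(ρ, z) = 2·atan2(0.16534, 0.752) = 0.43284 rad
ℓ = θ/κ = 0.43284/0.55779 = 0.77601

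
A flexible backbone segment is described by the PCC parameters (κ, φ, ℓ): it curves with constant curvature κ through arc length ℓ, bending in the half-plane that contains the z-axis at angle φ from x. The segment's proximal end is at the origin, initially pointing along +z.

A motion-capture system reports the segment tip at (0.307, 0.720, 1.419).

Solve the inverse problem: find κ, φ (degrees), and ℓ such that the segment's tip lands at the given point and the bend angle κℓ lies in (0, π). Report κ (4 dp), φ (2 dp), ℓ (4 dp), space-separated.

ρ = √(x²+y²) = √(0.307² + 0.720²) = 0.78272
φ = atan2(y, x) mod 360° = atan2(0.720, 0.307) = 66.9071°
|p|² = ρ² + z² = 0.78272² + 1.419² = 2.62621
κ = 2ρ / |p|² = 2×0.78272 / 2.62621 = 0.59608
θ = 2·atan2(ρ, z) = 2·atan2(0.78272, 1.419) = 1.00814 rad
ℓ = θ/κ = 1.00814/0.59608 = 1.69128

0.5961 66.91 1.6913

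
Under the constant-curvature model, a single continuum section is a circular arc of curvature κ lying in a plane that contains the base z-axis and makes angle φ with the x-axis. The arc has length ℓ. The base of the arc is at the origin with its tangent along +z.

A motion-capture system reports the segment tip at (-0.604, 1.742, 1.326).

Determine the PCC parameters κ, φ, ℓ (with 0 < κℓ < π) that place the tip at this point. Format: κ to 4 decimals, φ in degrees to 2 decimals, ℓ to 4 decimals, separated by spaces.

0.7150 109.12 2.6500

ρ = √(x²+y²) = √(-0.604² + 1.742²) = 1.84374
φ = atan2(y, x) mod 360° = atan2(1.742, -0.604) = 109.1229°
|p|² = ρ² + z² = 1.84374² + 1.326² = 5.15766
κ = 2ρ / |p|² = 2×1.84374 / 5.15766 = 0.71495
θ = 2·atan2(ρ, z) = 2·atan2(1.84374, 1.326) = 1.89461 rad
ℓ = θ/κ = 1.89461/0.71495 = 2.64998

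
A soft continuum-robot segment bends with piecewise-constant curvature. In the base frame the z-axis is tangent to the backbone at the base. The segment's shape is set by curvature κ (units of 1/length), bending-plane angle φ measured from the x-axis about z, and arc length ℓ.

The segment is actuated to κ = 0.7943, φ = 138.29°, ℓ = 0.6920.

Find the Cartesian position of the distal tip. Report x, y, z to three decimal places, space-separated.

θ = κ·ℓ = 0.7943 × 0.6920 = 0.54966 rad
ρ = (1 − cos θ)/κ = (1 − 0.85270)/0.7943 = 0.18544
z = sin θ / κ = 0.52239/0.7943 = 0.65768
x = ρ cos φ = 0.18544 × cos(138.29°) = -0.13844
y = ρ sin φ = 0.18544 × sin(138.29°) = 0.12338

-0.138 0.123 0.658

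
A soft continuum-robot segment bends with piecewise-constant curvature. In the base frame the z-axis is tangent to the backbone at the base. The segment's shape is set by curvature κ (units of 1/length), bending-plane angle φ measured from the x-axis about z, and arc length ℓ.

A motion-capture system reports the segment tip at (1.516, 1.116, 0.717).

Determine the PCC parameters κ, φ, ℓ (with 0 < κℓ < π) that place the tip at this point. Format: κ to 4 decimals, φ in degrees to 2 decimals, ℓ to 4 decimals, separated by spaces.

0.9278 36.36 2.6015

ρ = √(x²+y²) = √(1.516² + 1.116²) = 1.88247
φ = atan2(y, x) mod 360° = atan2(1.116, 1.516) = 36.3586°
|p|² = ρ² + z² = 1.88247² + 0.717² = 4.05780
κ = 2ρ / |p|² = 2×1.88247 / 4.05780 = 0.92783
θ = 2·atan2(ρ, z) = 2·atan2(1.88247, 0.717) = 2.41376 rad
ℓ = θ/κ = 2.41376/0.92783 = 2.60151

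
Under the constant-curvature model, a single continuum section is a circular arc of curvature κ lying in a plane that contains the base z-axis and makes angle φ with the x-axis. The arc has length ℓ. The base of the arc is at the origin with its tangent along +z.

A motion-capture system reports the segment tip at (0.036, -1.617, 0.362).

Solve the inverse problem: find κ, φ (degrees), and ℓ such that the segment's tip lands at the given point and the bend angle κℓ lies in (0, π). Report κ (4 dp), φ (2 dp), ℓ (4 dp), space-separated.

1.1776 271.28 2.2939

ρ = √(x²+y²) = √(0.036² + -1.617²) = 1.61740
φ = atan2(y, x) mod 360° = atan2(-1.617, 0.036) = 271.2754°
|p|² = ρ² + z² = 1.61740² + 0.362² = 2.74703
κ = 2ρ / |p|² = 2×1.61740 / 2.74703 = 1.17756
θ = 2·atan2(ρ, z) = 2·atan2(1.61740, 0.362) = 2.70122 rad
ℓ = θ/κ = 2.70122/1.17756 = 2.29390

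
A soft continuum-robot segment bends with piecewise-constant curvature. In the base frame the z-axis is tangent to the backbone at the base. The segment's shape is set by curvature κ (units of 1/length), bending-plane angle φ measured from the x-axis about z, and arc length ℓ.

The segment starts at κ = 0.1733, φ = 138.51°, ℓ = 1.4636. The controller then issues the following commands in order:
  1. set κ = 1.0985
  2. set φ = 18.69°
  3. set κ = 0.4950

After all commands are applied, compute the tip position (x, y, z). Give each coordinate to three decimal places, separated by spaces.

initial: κ=0.1733, φ=138.51°, ℓ=1.4636
cmd 1: set κ=1.0985 → (κ,φ,ℓ)=(1.0985,138.51°,1.4636) → tip=(-0.7071,0.6254,0.9097)
cmd 2: set φ=18.69° → (κ,φ,ℓ)=(1.0985,18.69°,1.4636) → tip=(0.8942,0.3025,0.9097)
cmd 3: set κ=0.4950 → (κ,φ,ℓ)=(0.4950,18.69°,1.4636) → tip=(0.4806,0.1626,1.3389)

0.481 0.163 1.339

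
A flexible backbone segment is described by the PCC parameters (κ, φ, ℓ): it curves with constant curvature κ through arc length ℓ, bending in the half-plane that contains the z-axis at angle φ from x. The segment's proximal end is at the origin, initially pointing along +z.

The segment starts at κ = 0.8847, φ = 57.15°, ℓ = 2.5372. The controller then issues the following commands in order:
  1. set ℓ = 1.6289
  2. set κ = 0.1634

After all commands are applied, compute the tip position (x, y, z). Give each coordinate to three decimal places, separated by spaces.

initial: κ=0.8847, φ=57.15°, ℓ=2.5372
cmd 1: set ℓ=1.6289 → (κ,φ,ℓ)=(0.8847,57.15°,1.6289) → tip=(0.5338,0.8268,1.1208)
cmd 2: set κ=0.1634 → (κ,φ,ℓ)=(0.1634,57.15°,1.6289) → tip=(0.1169,0.1810,1.6097)

0.117 0.181 1.610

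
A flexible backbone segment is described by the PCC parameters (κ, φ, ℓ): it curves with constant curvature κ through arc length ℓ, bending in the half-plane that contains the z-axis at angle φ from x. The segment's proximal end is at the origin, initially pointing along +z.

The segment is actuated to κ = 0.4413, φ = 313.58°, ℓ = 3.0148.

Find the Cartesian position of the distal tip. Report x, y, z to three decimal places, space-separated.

1.190 -1.251 2.201

θ = κ·ℓ = 0.4413 × 3.0148 = 1.33043 rad
ρ = (1 − cos θ)/κ = (1 − 0.23806)/0.4413 = 1.72659
z = sin θ / κ = 0.97125/0.4413 = 2.20089
x = ρ cos φ = 1.72659 × cos(313.58°) = 1.19025
y = ρ sin φ = 1.72659 × sin(313.58°) = -1.25076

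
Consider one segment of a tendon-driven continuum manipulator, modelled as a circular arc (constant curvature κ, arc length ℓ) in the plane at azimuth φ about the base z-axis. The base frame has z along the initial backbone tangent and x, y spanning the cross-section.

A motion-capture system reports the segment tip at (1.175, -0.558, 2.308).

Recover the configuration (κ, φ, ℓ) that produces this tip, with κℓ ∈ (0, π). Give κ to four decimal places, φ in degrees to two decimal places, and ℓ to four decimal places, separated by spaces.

0.3706 334.60 2.7693

ρ = √(x²+y²) = √(1.175² + -0.558²) = 1.30076
φ = atan2(y, x) mod 360° = atan2(-0.558, 1.175) = 334.5973°
|p|² = ρ² + z² = 1.30076² + 2.308² = 7.01885
κ = 2ρ / |p|² = 2×1.30076 / 7.01885 = 0.37065
θ = 2·atan2(ρ, z) = 2·atan2(1.30076, 2.308) = 1.02643 rad
ℓ = θ/κ = 1.02643/0.37065 = 2.76929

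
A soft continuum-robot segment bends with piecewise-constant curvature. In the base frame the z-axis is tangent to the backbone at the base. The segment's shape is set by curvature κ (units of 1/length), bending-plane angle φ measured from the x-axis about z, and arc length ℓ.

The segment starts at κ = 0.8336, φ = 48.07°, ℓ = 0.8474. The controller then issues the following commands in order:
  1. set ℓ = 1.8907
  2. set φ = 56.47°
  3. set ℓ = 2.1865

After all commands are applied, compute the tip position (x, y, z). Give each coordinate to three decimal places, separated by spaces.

initial: κ=0.8336, φ=48.07°, ℓ=0.8474
cmd 1: set ℓ=1.8907 → (κ,φ,ℓ)=(0.8336,48.07°,1.8907) → tip=(0.8059,0.8972,1.1996)
cmd 2: set φ=56.47° → (κ,φ,ℓ)=(0.8336,56.47°,1.8907) → tip=(0.6661,1.0053,1.1996)
cmd 3: set ℓ=2.1865 → (κ,φ,ℓ)=(0.8336,56.47°,2.1865) → tip=(0.8278,1.2492,1.1618)

0.828 1.249 1.162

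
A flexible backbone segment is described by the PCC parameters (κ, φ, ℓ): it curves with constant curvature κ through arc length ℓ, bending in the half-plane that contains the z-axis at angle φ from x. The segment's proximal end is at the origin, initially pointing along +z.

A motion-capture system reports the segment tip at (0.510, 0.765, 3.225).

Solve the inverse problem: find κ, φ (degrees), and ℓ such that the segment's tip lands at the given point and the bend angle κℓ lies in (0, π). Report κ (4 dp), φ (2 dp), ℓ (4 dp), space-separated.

ρ = √(x²+y²) = √(0.510² + 0.765²) = 0.91942
φ = atan2(y, x) mod 360° = atan2(0.765, 0.510) = 56.3099°
|p|² = ρ² + z² = 0.91942² + 3.225² = 11.24595
κ = 2ρ / |p|² = 2×0.91942 / 11.24595 = 0.16351
θ = 2·atan2(ρ, z) = 2·atan2(0.91942, 3.225) = 0.55544 rad
ℓ = θ/κ = 0.55544/0.16351 = 3.39700

0.1635 56.31 3.3970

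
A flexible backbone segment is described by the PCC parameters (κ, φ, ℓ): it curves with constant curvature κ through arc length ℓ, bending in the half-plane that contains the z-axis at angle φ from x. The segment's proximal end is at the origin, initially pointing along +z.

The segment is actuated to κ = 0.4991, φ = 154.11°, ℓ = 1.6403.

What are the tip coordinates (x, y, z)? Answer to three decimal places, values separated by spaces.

θ = κ·ℓ = 0.4991 × 1.6403 = 0.81867 rad
ρ = (1 − cos θ)/κ = (1 − 0.68319)/0.4991 = 0.63476
z = sin θ / κ = 0.73024/0.4991 = 1.46311
x = ρ cos φ = 0.63476 × cos(154.11°) = -0.57105
y = ρ sin φ = 0.63476 × sin(154.11°) = 0.27717

-0.571 0.277 1.463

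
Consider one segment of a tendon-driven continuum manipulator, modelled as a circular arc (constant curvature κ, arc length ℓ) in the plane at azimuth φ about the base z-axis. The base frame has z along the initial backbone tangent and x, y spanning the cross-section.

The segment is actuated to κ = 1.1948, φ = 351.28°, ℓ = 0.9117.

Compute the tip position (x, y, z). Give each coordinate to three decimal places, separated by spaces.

θ = κ·ℓ = 1.1948 × 0.9117 = 1.08930 rad
ρ = (1 − cos θ)/κ = (1 − 0.46311)/1.1948 = 0.44936
z = sin θ / κ = 0.88630/1.1948 = 0.74180
x = ρ cos φ = 0.44936 × cos(351.28°) = 0.44416
y = ρ sin φ = 0.44936 × sin(351.28°) = -0.06813

0.444 -0.068 0.742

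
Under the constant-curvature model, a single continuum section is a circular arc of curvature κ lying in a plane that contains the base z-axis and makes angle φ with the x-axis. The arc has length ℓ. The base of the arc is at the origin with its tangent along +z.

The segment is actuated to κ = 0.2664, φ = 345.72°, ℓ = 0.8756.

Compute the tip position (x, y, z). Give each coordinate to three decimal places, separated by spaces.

θ = κ·ℓ = 0.2664 × 0.8756 = 0.23326 rad
ρ = (1 − cos θ)/κ = (1 − 0.97292)/0.2664 = 0.10166
z = sin θ / κ = 0.23115/0.2664 = 0.86768
x = ρ cos φ = 0.10166 × cos(345.72°) = 0.09852
y = ρ sin φ = 0.10166 × sin(345.72°) = -0.02508

0.099 -0.025 0.868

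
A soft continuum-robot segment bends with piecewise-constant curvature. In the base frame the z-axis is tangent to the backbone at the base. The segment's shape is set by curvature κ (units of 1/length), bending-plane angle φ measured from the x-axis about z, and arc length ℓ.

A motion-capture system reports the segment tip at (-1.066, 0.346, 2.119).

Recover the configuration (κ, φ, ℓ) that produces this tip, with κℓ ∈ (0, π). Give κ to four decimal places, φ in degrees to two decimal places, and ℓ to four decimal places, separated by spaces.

ρ = √(x²+y²) = √(-1.066² + 0.346²) = 1.12075
φ = atan2(y, x) mod 360° = atan2(0.346, -1.066) = 162.0177°
|p|² = ρ² + z² = 1.12075² + 2.119² = 5.74623
κ = 2ρ / |p|² = 2×1.12075 / 5.74623 = 0.39008
θ = 2·atan2(ρ, z) = 2·atan2(1.12075, 2.119) = 0.97300 rad
ℓ = θ/κ = 0.97300/0.39008 = 2.49437

0.3901 162.02 2.4944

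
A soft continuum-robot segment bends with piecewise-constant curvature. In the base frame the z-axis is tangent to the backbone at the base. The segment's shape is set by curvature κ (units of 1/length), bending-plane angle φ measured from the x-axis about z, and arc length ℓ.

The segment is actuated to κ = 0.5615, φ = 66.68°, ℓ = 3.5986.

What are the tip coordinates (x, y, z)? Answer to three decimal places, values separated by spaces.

1.012 2.347 1.604

θ = κ·ℓ = 0.5615 × 3.5986 = 2.02061 rad
ρ = (1 − cos θ)/κ = (1 − -0.43480)/0.5615 = 2.55530
z = sin θ / κ = 0.90053/0.5615 = 1.60379
x = ρ cos φ = 2.55530 × cos(66.68°) = 1.01156
y = ρ sin φ = 2.55530 × sin(66.68°) = 2.34655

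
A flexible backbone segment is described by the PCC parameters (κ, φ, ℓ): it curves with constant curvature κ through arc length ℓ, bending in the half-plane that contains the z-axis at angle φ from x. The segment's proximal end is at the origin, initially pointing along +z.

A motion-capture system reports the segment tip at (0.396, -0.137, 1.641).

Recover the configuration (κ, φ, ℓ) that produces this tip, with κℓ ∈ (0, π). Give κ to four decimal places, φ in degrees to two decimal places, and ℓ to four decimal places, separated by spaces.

ρ = √(x²+y²) = √(0.396² + -0.137²) = 0.41903
φ = atan2(y, x) mod 360° = atan2(-0.137, 0.396) = 340.9164°
|p|² = ρ² + z² = 0.41903² + 1.641² = 2.86847
κ = 2ρ / |p|² = 2×0.41903 / 2.86847 = 0.29216
θ = 2·atan2(ρ, z) = 2·atan2(0.41903, 1.641) = 0.50001 rad
ℓ = θ/κ = 0.50001/0.29216 = 1.71143

0.2922 340.92 1.7114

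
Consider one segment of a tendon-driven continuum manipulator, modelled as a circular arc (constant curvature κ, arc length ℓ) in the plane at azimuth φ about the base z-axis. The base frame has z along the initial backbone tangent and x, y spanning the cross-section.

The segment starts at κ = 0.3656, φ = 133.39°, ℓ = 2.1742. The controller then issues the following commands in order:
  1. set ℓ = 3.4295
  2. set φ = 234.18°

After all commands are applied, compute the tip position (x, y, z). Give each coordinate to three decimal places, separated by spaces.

initial: κ=0.3656, φ=133.39°, ℓ=2.1742
cmd 1: set ℓ=3.4295 → (κ,φ,ℓ)=(0.3656,133.39°,3.4295) → tip=(-1.2933,1.3681,2.5990)
cmd 2: set φ=234.18° → (κ,φ,ℓ)=(0.3656,234.18°,3.4295) → tip=(-1.1018,-1.5266,2.5990)

-1.102 -1.527 2.599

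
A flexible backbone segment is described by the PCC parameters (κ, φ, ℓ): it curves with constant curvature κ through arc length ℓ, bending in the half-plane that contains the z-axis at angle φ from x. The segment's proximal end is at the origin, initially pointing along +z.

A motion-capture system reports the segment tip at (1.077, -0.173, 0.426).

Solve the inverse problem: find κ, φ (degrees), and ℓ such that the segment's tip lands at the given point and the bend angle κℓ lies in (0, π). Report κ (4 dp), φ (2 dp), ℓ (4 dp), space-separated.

ρ = √(x²+y²) = √(1.077² + -0.173²) = 1.09081
φ = atan2(y, x) mod 360° = atan2(-0.173, 1.077) = 350.8745°
|p|² = ρ² + z² = 1.09081² + 0.426² = 1.37133
κ = 2ρ / |p|² = 2×1.09081 / 1.37133 = 1.59087
θ = 2·atan2(ρ, z) = 2·atan2(1.09081, 0.426) = 2.39695 rad
ℓ = θ/κ = 2.39695/1.59087 = 1.50669

1.5909 350.87 1.5067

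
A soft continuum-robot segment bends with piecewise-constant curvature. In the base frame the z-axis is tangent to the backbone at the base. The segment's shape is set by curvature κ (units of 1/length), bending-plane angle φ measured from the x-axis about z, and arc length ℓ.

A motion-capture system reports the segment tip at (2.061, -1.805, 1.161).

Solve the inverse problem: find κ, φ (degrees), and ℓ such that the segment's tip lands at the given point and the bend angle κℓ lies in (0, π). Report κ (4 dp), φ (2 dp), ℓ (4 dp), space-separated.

0.6189 318.79 3.7809

ρ = √(x²+y²) = √(2.061² + -1.805²) = 2.73966
φ = atan2(y, x) mod 360° = atan2(-1.805, 2.061) = 318.7885°
|p|² = ρ² + z² = 2.73966² + 1.161² = 8.85367
κ = 2ρ / |p|² = 2×2.73966 / 8.85367 = 0.61888
θ = 2·atan2(ρ, z) = 2·atan2(2.73966, 1.161) = 2.33993 rad
ℓ = θ/κ = 2.33993/0.61888 = 3.78093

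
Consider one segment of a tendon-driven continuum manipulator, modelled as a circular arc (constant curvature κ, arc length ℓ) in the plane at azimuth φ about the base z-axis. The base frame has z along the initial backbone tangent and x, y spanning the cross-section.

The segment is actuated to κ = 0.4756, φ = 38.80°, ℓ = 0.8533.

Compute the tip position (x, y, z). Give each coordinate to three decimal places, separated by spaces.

0.133 0.107 0.830

θ = κ·ℓ = 0.4756 × 0.8533 = 0.40583 rad
ρ = (1 − cos θ)/κ = (1 − 0.91878)/0.4756 = 0.17078
z = sin θ / κ = 0.39478/0.4756 = 0.83007
x = ρ cos φ = 0.17078 × cos(38.80°) = 0.13310
y = ρ sin φ = 0.17078 × sin(38.80°) = 0.10701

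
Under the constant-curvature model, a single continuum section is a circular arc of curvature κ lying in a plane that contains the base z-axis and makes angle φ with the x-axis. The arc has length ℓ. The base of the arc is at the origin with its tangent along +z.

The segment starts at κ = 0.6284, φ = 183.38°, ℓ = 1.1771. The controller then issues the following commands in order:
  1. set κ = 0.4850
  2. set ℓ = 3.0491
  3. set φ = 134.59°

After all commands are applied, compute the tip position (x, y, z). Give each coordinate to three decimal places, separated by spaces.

-1.315 1.333 2.053

initial: κ=0.6284, φ=183.38°, ℓ=1.1771
cmd 1: set κ=0.4850 → (κ,φ,ℓ)=(0.4850,183.38°,1.1771) → tip=(-0.3264,-0.0193,1.1142)
cmd 2: set ℓ=3.0491 → (κ,φ,ℓ)=(0.4850,183.38°,3.0491) → tip=(-1.8692,-0.1104,2.0531)
cmd 3: set φ=134.59° → (κ,φ,ℓ)=(0.4850,134.59°,3.0491) → tip=(-1.3145,1.3335,2.0531)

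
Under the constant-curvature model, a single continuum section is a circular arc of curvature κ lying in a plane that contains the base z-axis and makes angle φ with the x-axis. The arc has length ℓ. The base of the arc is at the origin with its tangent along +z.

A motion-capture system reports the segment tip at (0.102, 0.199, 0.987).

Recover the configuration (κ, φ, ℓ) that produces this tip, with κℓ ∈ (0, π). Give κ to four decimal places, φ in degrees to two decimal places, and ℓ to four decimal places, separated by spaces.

ρ = √(x²+y²) = √(0.102² + 0.199²) = 0.22362
φ = atan2(y, x) mod 360° = atan2(0.199, 0.102) = 62.8620°
|p|² = ρ² + z² = 0.22362² + 0.987² = 1.02417
κ = 2ρ / |p|² = 2×0.22362 / 1.02417 = 0.43668
θ = 2·atan2(ρ, z) = 2·atan2(0.22362, 0.987) = 0.44560 rad
ℓ = θ/κ = 0.44560/0.43668 = 1.02044

0.4367 62.86 1.0204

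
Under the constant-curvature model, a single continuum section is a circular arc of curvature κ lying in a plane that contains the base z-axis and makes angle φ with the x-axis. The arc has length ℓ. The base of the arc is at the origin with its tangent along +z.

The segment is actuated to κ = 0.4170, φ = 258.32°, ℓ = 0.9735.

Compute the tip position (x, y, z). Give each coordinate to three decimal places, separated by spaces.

-0.039 -0.191 0.947

θ = κ·ℓ = 0.4170 × 0.9735 = 0.40595 rad
ρ = (1 − cos θ)/κ = (1 − 0.91873)/0.4170 = 0.19490
z = sin θ / κ = 0.39489/0.4170 = 0.94698
x = ρ cos φ = 0.19490 × cos(258.32°) = -0.03946
y = ρ sin φ = 0.19490 × sin(258.32°) = -0.19086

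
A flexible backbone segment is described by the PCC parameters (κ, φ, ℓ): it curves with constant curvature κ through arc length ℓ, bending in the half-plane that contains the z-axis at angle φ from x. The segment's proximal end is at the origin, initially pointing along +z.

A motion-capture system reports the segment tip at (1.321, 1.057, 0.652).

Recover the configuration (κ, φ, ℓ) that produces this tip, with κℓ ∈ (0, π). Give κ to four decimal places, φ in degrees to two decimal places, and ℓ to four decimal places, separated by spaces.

ρ = √(x²+y²) = √(1.321² + 1.057²) = 1.69183
φ = atan2(y, x) mod 360° = atan2(1.057, 1.321) = 38.6651°
|p|² = ρ² + z² = 1.69183² + 0.652² = 3.28739
κ = 2ρ / |p|² = 2×1.69183 / 3.28739 = 1.02928
θ = 2·atan2(ρ, z) = 2·atan2(1.69183, 0.652) = 2.40591 rad
ℓ = θ/κ = 2.40591/1.02928 = 2.33746

1.0293 38.67 2.3375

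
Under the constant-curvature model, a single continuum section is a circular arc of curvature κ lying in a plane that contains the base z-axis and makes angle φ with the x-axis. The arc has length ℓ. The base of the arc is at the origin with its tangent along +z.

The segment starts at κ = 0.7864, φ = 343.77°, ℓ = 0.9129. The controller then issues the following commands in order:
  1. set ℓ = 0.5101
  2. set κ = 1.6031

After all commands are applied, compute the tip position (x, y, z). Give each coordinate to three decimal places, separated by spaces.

initial: κ=0.7864, φ=343.77°, ℓ=0.9129
cmd 1: set ℓ=0.5101 → (κ,φ,ℓ)=(0.7864,343.77°,0.5101) → tip=(0.0969,-0.0282,0.4965)
cmd 2: set κ=1.6031 → (κ,φ,ℓ)=(1.6031,343.77°,0.5101) → tip=(0.1893,-0.0551,0.4551)

0.189 -0.055 0.455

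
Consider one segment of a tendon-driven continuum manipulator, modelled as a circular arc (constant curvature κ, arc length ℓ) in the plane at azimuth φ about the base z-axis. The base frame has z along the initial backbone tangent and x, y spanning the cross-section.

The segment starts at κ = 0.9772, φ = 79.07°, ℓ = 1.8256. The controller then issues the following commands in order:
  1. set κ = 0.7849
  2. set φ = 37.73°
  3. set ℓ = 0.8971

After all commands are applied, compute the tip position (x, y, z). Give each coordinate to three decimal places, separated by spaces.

initial: κ=0.9772, φ=79.07°, ℓ=1.8256
cmd 1: set κ=0.7849 → (κ,φ,ℓ)=(0.7849,79.07°,1.8256) → tip=(0.2084,1.0790,1.2620)
cmd 2: set φ=37.73° → (κ,φ,ℓ)=(0.7849,37.73°,1.8256) → tip=(0.8692,0.6725,1.2620)
cmd 3: set ℓ=0.8971 → (κ,φ,ℓ)=(0.7849,37.73°,0.8971) → tip=(0.2396,0.1854,0.8248)

0.240 0.185 0.825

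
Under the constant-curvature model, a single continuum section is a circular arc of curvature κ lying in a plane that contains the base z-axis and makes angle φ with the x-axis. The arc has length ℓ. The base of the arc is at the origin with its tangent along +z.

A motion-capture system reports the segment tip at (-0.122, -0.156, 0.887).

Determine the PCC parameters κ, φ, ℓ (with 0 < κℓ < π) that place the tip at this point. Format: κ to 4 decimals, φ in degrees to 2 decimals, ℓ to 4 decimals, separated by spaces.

ρ = √(x²+y²) = √(-0.122² + -0.156²) = 0.19804
φ = atan2(y, x) mod 360° = atan2(-0.156, -0.122) = 231.9728°
|p|² = ρ² + z² = 0.19804² + 0.887² = 0.82599
κ = 2ρ / |p|² = 2×0.19804 / 0.82599 = 0.47952
θ = 2·atan2(ρ, z) = 2·atan2(0.19804, 0.887) = 0.43933 rad
ℓ = θ/κ = 0.43933/0.47952 = 0.91619

0.4795 231.97 0.9162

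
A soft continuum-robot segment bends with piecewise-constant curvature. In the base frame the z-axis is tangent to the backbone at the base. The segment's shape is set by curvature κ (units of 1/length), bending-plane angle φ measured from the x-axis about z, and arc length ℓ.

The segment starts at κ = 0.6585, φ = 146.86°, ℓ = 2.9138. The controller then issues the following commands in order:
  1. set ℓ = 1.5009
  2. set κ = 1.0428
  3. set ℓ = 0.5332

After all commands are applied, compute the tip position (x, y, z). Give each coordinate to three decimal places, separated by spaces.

-0.121 0.079 0.506

initial: κ=0.6585, φ=146.86°, ℓ=2.9138
cmd 1: set ℓ=1.5009 → (κ,φ,ℓ)=(0.6585,146.86°,1.5009) → tip=(-0.5721,0.3735,1.2682)
cmd 2: set κ=1.0428 → (κ,φ,ℓ)=(1.0428,146.86°,1.5009) → tip=(-0.7984,0.5213,0.9589)
cmd 3: set ℓ=0.5332 → (κ,φ,ℓ)=(1.0428,146.86°,0.5332) → tip=(-0.1210,0.0790,0.5061)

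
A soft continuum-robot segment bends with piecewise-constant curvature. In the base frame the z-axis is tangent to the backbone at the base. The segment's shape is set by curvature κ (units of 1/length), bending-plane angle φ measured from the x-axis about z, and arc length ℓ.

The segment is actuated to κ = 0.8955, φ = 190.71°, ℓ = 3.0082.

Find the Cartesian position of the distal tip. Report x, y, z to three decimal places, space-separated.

-2.086 -0.395 0.483

θ = κ·ℓ = 0.8955 × 3.0082 = 2.69384 rad
ρ = (1 − cos θ)/κ = (1 − -0.90142)/0.8955 = 2.12331
z = sin θ / κ = 0.43294/0.8955 = 0.48346
x = ρ cos φ = 2.12331 × cos(190.71°) = -2.08632
y = ρ sin φ = 2.12331 × sin(190.71°) = -0.39459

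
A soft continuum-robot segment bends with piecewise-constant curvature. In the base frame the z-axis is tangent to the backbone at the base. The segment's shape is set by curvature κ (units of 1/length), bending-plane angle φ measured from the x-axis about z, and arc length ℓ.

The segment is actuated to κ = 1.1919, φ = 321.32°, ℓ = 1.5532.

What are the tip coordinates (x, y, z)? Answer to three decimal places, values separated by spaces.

0.836 -0.669 0.806

θ = κ·ℓ = 1.1919 × 1.5532 = 1.85126 rad
ρ = (1 − cos θ)/κ = (1 − -0.27680)/1.1919 = 1.07123
z = sin θ / κ = 0.96093/1.1919 = 0.80621
x = ρ cos φ = 1.07123 × cos(321.32°) = 0.83626
y = ρ sin φ = 1.07123 × sin(321.32°) = -0.66949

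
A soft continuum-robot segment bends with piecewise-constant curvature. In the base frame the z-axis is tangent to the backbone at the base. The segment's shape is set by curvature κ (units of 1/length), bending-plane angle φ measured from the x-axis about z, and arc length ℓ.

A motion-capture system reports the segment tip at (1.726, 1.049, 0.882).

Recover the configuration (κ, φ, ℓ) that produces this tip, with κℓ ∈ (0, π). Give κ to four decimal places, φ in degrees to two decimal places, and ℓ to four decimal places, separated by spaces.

ρ = √(x²+y²) = √(1.726² + 1.049²) = 2.01977
φ = atan2(y, x) mod 360° = atan2(1.049, 1.726) = 31.2897°
|p|² = ρ² + z² = 2.01977² + 0.882² = 4.85740
κ = 2ρ / |p|² = 2×2.01977 / 4.85740 = 0.83163
θ = 2·atan2(ρ, z) = 2·atan2(2.01977, 0.882) = 2.31814 rad
ℓ = θ/κ = 2.31814/0.83163 = 2.78748

0.8316 31.29 2.7875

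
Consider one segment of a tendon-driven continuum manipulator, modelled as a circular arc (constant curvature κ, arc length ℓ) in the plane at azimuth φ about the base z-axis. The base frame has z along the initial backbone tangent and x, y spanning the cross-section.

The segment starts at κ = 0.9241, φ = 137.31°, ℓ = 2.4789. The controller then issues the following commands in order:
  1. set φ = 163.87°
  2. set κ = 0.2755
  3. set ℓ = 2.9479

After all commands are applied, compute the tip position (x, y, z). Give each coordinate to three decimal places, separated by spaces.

-1.088 0.315 2.634

initial: κ=0.9241, φ=137.31°, ℓ=2.4789
cmd 1: set φ=163.87° → (κ,φ,ℓ)=(0.9241,163.87°,2.4789) → tip=(-1.7250,0.4989,0.8136)
cmd 2: set κ=0.2755 → (κ,φ,ℓ)=(0.2755,163.87°,2.4789) → tip=(-0.7820,0.2262,2.2906)
cmd 3: set ℓ=2.9479 → (κ,φ,ℓ)=(0.2755,163.87°,2.9479) → tip=(-1.0881,0.3147,2.6344)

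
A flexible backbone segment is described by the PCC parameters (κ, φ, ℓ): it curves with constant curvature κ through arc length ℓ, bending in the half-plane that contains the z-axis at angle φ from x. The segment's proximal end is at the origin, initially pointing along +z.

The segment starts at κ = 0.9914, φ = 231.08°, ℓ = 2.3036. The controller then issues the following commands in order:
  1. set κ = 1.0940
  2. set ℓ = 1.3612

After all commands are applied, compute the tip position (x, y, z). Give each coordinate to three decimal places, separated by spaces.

-0.527 -0.653 0.911

initial: κ=0.9914, φ=231.08°, ℓ=2.3036
cmd 1: set κ=1.0940 → (κ,φ,ℓ)=(1.0940,231.08°,2.3036) → tip=(-1.0411,-1.2894,0.5322)
cmd 2: set ℓ=1.3612 → (κ,φ,ℓ)=(1.0940,231.08°,1.3612) → tip=(-0.5274,-0.6532,0.9110)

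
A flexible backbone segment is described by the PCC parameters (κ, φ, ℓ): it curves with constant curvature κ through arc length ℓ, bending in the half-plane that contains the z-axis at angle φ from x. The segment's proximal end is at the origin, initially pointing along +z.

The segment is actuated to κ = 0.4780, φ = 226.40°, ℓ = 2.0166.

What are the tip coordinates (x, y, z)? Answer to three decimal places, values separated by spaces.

-0.620 -0.651 1.718

θ = κ·ℓ = 0.4780 × 2.0166 = 0.96393 rad
ρ = (1 − cos θ)/κ = (1 − 0.57029)/0.4780 = 0.89897
z = sin θ / κ = 0.82144/0.4780 = 1.71850
x = ρ cos φ = 0.89897 × cos(226.40°) = -0.61995
y = ρ sin φ = 0.89897 × sin(226.40°) = -0.65101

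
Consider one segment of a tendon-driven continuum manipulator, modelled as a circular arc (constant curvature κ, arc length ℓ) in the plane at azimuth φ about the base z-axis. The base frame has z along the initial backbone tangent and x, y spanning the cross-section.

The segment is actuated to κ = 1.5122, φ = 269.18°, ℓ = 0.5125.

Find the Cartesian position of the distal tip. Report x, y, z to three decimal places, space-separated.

-0.003 -0.189 0.463

θ = κ·ℓ = 1.5122 × 0.5125 = 0.77500 rad
ρ = (1 − cos θ)/κ = (1 − 0.71442)/1.5122 = 0.18885
z = sin θ / κ = 0.69972/1.5122 = 0.46272
x = ρ cos φ = 0.18885 × cos(269.18°) = -0.00270
y = ρ sin φ = 0.18885 × sin(269.18°) = -0.18883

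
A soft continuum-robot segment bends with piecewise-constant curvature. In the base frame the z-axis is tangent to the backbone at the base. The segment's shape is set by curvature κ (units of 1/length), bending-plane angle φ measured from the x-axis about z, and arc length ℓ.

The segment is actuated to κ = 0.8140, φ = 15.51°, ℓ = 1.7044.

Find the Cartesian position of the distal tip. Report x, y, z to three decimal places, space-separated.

0.968 0.269 1.208

θ = κ·ℓ = 0.8140 × 1.7044 = 1.38738 rad
ρ = (1 − cos θ)/κ = (1 − 0.18239)/0.8140 = 1.00444
z = sin θ / κ = 0.98323/0.8140 = 1.20790
x = ρ cos φ = 1.00444 × cos(15.51°) = 0.96786
y = ρ sin φ = 1.00444 × sin(15.51°) = 0.26859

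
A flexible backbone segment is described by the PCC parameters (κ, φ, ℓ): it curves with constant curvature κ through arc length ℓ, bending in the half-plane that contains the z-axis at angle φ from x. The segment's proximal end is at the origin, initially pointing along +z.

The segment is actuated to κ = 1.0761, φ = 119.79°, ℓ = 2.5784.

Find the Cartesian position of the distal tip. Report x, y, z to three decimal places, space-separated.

-0.893 1.559 0.333

θ = κ·ℓ = 1.0761 × 2.5784 = 2.77462 rad
ρ = (1 − cos θ)/κ = (1 − -0.93342)/1.0761 = 1.79669
z = sin θ / κ = 0.35879/1.0761 = 0.33342
x = ρ cos φ = 1.79669 × cos(119.79°) = -0.89264
y = ρ sin φ = 1.79669 × sin(119.79°) = 1.55926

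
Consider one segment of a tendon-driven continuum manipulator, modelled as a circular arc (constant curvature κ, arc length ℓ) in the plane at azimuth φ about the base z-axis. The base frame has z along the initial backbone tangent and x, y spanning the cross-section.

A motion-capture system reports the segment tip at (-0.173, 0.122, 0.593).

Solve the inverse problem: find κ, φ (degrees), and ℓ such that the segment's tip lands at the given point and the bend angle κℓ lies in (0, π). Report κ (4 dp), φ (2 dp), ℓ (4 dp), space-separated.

ρ = √(x²+y²) = √(-0.173² + 0.122²) = 0.21169
φ = atan2(y, x) mod 360° = atan2(0.122, -0.173) = 144.8084°
|p|² = ρ² + z² = 0.21169² + 0.593² = 0.39646
κ = 2ρ / |p|² = 2×0.21169 / 0.39646 = 1.06790
θ = 2·atan2(ρ, z) = 2·atan2(0.21169, 0.593) = 0.68576 rad
ℓ = θ/κ = 0.68576/1.06790 = 0.64216

1.0679 144.81 0.6422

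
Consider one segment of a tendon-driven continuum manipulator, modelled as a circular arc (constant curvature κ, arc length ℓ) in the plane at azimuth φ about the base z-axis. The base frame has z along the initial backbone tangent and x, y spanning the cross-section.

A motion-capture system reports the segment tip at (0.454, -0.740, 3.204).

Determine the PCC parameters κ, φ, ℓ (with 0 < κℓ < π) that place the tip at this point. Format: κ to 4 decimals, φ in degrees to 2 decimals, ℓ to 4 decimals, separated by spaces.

0.1576 301.53 3.3586

ρ = √(x²+y²) = √(0.454² + -0.740²) = 0.86817
φ = atan2(y, x) mod 360° = atan2(-0.740, 0.454) = 301.5297°
|p|² = ρ² + z² = 0.86817² + 3.204² = 11.01933
κ = 2ρ / |p|² = 2×0.86817 / 11.01933 = 0.15757
θ = 2·atan2(ρ, z) = 2·atan2(0.86817, 3.204) = 0.52922 rad
ℓ = θ/κ = 0.52922/0.15757 = 3.35859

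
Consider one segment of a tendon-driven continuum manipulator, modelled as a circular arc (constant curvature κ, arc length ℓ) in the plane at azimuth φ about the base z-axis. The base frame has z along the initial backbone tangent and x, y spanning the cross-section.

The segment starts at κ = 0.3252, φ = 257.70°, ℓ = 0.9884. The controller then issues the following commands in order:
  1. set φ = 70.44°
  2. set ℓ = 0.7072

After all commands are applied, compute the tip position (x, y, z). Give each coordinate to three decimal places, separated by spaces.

0.027 0.076 0.701

initial: κ=0.3252, φ=257.70°, ℓ=0.9884
cmd 1: set φ=70.44° → (κ,φ,ℓ)=(0.3252,70.44°,0.9884) → tip=(0.0527,0.1484,0.9715)
cmd 2: set ℓ=0.7072 → (κ,φ,ℓ)=(0.3252,70.44°,0.7072) → tip=(0.0271,0.0763,0.7010)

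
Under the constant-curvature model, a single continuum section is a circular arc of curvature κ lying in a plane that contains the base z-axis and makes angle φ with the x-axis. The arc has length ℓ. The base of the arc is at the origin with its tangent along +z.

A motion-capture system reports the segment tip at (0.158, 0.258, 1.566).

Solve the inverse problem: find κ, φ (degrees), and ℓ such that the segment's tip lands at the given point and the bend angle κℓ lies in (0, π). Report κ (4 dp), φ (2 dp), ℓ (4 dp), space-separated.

0.2379 58.52 1.6047

ρ = √(x²+y²) = √(0.158² + 0.258²) = 0.30254
φ = atan2(y, x) mod 360° = atan2(0.258, 0.158) = 58.5166°
|p|² = ρ² + z² = 0.30254² + 1.566² = 2.54388
κ = 2ρ / |p|² = 2×0.30254 / 2.54388 = 0.23785
θ = 2·atan2(ρ, z) = 2·atan2(0.30254, 1.566) = 0.38168 rad
ℓ = θ/κ = 0.38168/0.23785 = 1.60468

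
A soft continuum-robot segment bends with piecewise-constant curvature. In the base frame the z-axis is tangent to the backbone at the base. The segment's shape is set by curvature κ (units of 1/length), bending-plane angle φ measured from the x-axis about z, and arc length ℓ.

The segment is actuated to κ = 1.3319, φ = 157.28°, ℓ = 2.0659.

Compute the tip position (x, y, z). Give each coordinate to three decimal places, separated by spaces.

θ = κ·ℓ = 1.3319 × 2.0659 = 2.75157 rad
ρ = (1 − cos θ)/κ = (1 − -0.92490)/1.3319 = 1.44523
z = sin θ / κ = 0.38021/1.3319 = 0.28546
x = ρ cos φ = 1.44523 × cos(157.28°) = -1.33308
y = ρ sin φ = 1.44523 × sin(157.28°) = 0.55819

-1.333 0.558 0.285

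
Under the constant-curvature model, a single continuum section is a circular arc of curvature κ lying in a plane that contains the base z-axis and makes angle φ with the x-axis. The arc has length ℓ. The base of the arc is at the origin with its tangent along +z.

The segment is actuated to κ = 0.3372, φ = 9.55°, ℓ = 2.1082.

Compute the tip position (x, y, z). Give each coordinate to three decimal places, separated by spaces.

0.708 0.119 1.935

θ = κ·ℓ = 0.3372 × 2.1082 = 0.71089 rad
ρ = (1 − cos θ)/κ = (1 − 0.75778)/0.3372 = 0.71831
z = sin θ / κ = 0.65250/0.3372 = 1.93507
x = ρ cos φ = 0.71831 × cos(9.55°) = 0.70836
y = ρ sin φ = 0.71831 × sin(9.55°) = 0.11917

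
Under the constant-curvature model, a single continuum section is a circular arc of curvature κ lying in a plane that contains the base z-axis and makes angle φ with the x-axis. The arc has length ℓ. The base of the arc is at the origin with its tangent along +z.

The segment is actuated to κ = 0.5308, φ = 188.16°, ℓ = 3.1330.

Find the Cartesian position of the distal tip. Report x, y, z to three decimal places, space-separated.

θ = κ·ℓ = 0.5308 × 3.1330 = 1.66300 rad
ρ = (1 − cos θ)/κ = (1 − -0.09207)/0.5308 = 2.05740
z = sin θ / κ = 0.99575/0.5308 = 1.87595
x = ρ cos φ = 2.05740 × cos(188.16°) = -2.03657
y = ρ sin φ = 2.05740 × sin(188.16°) = -0.29202

-2.037 -0.292 1.876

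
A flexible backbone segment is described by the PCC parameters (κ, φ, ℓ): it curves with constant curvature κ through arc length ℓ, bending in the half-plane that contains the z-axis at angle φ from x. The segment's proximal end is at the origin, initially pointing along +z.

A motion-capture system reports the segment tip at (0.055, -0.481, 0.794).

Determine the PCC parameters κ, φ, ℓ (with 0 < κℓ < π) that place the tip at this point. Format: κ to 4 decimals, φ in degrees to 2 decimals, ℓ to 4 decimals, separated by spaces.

ρ = √(x²+y²) = √(0.055² + -0.481²) = 0.48413
φ = atan2(y, x) mod 360° = atan2(-0.481, 0.055) = 276.5232°
|p|² = ρ² + z² = 0.48413² + 0.794² = 0.86482
κ = 2ρ / |p|² = 2×0.48413 / 0.86482 = 1.11962
θ = 2·atan2(ρ, z) = 2·atan2(0.48413, 0.794) = 1.09510 rad
ℓ = θ/κ = 1.09510/1.11962 = 0.97811

1.1196 276.52 0.9781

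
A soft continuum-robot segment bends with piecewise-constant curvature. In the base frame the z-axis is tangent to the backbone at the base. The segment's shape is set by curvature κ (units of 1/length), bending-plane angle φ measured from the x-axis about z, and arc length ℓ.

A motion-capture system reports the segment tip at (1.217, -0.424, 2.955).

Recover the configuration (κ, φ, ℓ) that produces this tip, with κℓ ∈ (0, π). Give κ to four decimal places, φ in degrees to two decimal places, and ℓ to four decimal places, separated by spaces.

ρ = √(x²+y²) = √(1.217² + -0.424²) = 1.28875
φ = atan2(y, x) mod 360° = atan2(-0.424, 1.217) = 340.7918°
|p|² = ρ² + z² = 1.28875² + 2.955² = 10.39289
κ = 2ρ / |p|² = 2×1.28875 / 10.39289 = 0.24801
θ = 2·atan2(ρ, z) = 2·atan2(1.28875, 2.955) = 0.82251 rad
ℓ = θ/κ = 0.82251/0.24801 = 3.31650

0.2480 340.79 3.3165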